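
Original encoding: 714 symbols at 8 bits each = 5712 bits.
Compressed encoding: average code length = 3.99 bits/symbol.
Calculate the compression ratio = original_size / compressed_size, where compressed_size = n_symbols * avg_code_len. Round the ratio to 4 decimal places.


original_size = n_symbols * orig_bits = 714 * 8 = 5712 bits
compressed_size = n_symbols * avg_code_len = 714 * 3.99 = 2848.86 bits
ratio = original_size / compressed_size = 5712 / 2848.86 = 2.005

Compression ratio = 2.005


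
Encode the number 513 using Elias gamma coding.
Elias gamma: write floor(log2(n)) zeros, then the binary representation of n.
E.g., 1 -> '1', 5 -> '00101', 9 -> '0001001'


num_bits = floor(log2(513)) + 1 = 10
leading_zeros = num_bits - 1 = 9
binary(513) = 1000000001

Elias gamma(513) = '000000000' + '1000000001' = 0000000001000000001 (19 bits)


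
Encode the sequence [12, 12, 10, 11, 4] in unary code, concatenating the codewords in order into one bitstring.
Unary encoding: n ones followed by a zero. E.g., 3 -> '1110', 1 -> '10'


Encode each number as n ones followed by a terminating 0:
  12 -> 1111111111110 (13 bits)
  12 -> 1111111111110 (13 bits)
  10 -> 11111111110 (11 bits)
  11 -> 111111111110 (12 bits)
  4 -> 11110 (5 bits)
Total length = 13 + 13 + 11 + 12 + 5 = 54 bits.

Unary([12, 12, 10, 11, 4]) = 111111111111011111111111101111111111011111111111011110 (54 bits)


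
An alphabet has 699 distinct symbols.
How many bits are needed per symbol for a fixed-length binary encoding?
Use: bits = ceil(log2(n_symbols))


log2(699) = 9.4491
Bracket: 2^9 = 512 < 699 <= 2^10 = 1024
So ceil(log2(699)) = 10

bits = ceil(log2(699)) = ceil(9.4491) = 10 bits


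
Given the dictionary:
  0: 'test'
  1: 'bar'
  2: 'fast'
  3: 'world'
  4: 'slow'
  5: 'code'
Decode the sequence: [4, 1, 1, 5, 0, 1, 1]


Look up each index in the dictionary:
  4 -> 'slow'
  1 -> 'bar'
  1 -> 'bar'
  5 -> 'code'
  0 -> 'test'
  1 -> 'bar'
  1 -> 'bar'

Decoded: "slow bar bar code test bar bar"


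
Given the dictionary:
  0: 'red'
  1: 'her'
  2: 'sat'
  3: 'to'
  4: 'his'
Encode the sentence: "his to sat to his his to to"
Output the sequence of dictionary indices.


Look up each word in the dictionary:
  'his' -> 4
  'to' -> 3
  'sat' -> 2
  'to' -> 3
  'his' -> 4
  'his' -> 4
  'to' -> 3
  'to' -> 3

Encoded: [4, 3, 2, 3, 4, 4, 3, 3]


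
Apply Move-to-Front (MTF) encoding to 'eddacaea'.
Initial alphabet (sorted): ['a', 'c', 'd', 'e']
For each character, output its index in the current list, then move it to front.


MTF encoding:
'e': index 3 in ['a', 'c', 'd', 'e'] -> ['e', 'a', 'c', 'd']
'd': index 3 in ['e', 'a', 'c', 'd'] -> ['d', 'e', 'a', 'c']
'd': index 0 in ['d', 'e', 'a', 'c'] -> ['d', 'e', 'a', 'c']
'a': index 2 in ['d', 'e', 'a', 'c'] -> ['a', 'd', 'e', 'c']
'c': index 3 in ['a', 'd', 'e', 'c'] -> ['c', 'a', 'd', 'e']
'a': index 1 in ['c', 'a', 'd', 'e'] -> ['a', 'c', 'd', 'e']
'e': index 3 in ['a', 'c', 'd', 'e'] -> ['e', 'a', 'c', 'd']
'a': index 1 in ['e', 'a', 'c', 'd'] -> ['a', 'e', 'c', 'd']


Output: [3, 3, 0, 2, 3, 1, 3, 1]


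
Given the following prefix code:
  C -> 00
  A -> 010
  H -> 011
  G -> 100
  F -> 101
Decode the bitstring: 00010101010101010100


Decoding step by step:
Bits 00 -> C
Bits 010 -> A
Bits 101 -> F
Bits 010 -> A
Bits 101 -> F
Bits 010 -> A
Bits 100 -> G


Decoded message: CAFAFAG


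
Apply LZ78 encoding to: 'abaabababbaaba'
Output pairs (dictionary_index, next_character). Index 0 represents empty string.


LZ78 encoding steps:
Dictionary: {0: ''}
Step 1: w='' (idx 0), next='a' -> output (0, 'a'), add 'a' as idx 1
Step 2: w='' (idx 0), next='b' -> output (0, 'b'), add 'b' as idx 2
Step 3: w='a' (idx 1), next='a' -> output (1, 'a'), add 'aa' as idx 3
Step 4: w='b' (idx 2), next='a' -> output (2, 'a'), add 'ba' as idx 4
Step 5: w='ba' (idx 4), next='b' -> output (4, 'b'), add 'bab' as idx 5
Step 6: w='ba' (idx 4), next='a' -> output (4, 'a'), add 'baa' as idx 6
Step 7: w='ba' (idx 4), end of input -> output (4, '')


Encoded: [(0, 'a'), (0, 'b'), (1, 'a'), (2, 'a'), (4, 'b'), (4, 'a'), (4, '')]


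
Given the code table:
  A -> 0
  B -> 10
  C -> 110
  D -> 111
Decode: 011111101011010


Decoding:
0 -> A
111 -> D
111 -> D
0 -> A
10 -> B
110 -> C
10 -> B


Result: ADDABCB


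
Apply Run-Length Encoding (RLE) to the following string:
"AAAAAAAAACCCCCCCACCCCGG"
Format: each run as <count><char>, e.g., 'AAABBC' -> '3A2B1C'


Scanning runs left to right:
  i=0: run of 'A' x 9 -> '9A'
  i=9: run of 'C' x 7 -> '7C'
  i=16: run of 'A' x 1 -> '1A'
  i=17: run of 'C' x 4 -> '4C'
  i=21: run of 'G' x 2 -> '2G'

RLE = 9A7C1A4C2G


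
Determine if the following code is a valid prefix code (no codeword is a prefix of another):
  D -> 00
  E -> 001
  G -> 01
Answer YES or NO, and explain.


Checking each pair (does one codeword prefix another?):
  D='00' vs E='001': prefix -- VIOLATION

NO -- this is NOT a valid prefix code. D (00) is a prefix of E (001).


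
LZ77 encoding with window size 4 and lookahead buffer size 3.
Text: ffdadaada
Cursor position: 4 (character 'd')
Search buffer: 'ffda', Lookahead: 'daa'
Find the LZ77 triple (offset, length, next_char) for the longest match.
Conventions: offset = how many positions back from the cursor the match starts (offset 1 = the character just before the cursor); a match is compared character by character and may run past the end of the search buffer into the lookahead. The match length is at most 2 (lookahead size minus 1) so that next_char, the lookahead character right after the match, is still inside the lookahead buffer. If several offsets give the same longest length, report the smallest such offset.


Try each offset into the search buffer:
  offset=1 (pos 3, char 'a'): match length 0
  offset=2 (pos 2, char 'd'): match length 2
  offset=3 (pos 1, char 'f'): match length 0
  offset=4 (pos 0, char 'f'): match length 0
Longest match has length 2 at offset 2.
next_char = character at position 4 + 2 = 6 -> 'a'

Best match: offset=2, length=2 (matching 'da' starting at position 2)
LZ77 triple: (2, 2, 'a')


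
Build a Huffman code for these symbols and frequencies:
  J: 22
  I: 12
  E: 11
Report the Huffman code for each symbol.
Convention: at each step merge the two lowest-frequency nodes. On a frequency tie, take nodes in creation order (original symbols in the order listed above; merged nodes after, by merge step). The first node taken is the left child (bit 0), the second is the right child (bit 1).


Huffman tree construction:
Step 1: Merge E(11) + I(12) = 23
Step 2: Merge J(22) + (E+I)(23) = 45
Read each symbol's code off the tree from the root (left child = 0, right child = 1).

Codes:
  J: 0 (length 1)
  I: 11 (length 2)
  E: 10 (length 2)
Average code length: 68/45 = 1.5111 bits/symbol


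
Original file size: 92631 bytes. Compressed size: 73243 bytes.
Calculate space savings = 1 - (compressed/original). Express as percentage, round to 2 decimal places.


ratio = compressed/original = 73243/92631 = 0.790696
savings = 1 - ratio = 1 - 0.790696 = 0.209304
as a percentage: 0.209304 * 100 = 20.93%

Space savings = 1 - 73243/92631 = 20.93%


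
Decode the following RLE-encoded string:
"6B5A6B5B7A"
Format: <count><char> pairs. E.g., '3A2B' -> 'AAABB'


Expanding each <count><char> pair:
  6B -> 'BBBBBB'
  5A -> 'AAAAA'
  6B -> 'BBBBBB'
  5B -> 'BBBBB'
  7A -> 'AAAAAAA'

Decoded = BBBBBBAAAAABBBBBBBBBBBAAAAAAA


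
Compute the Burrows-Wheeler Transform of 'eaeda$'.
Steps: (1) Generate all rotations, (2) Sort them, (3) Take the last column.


Rotations (sorted):
  0: $eaeda -> last char: a
  1: a$eaed -> last char: d
  2: aeda$e -> last char: e
  3: da$eae -> last char: e
  4: eaeda$ -> last char: $
  5: eda$ea -> last char: a


BWT = adee$a


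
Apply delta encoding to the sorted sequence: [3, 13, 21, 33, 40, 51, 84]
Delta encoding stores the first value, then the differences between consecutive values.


First value: 3
Deltas:
  13 - 3 = 10
  21 - 13 = 8
  33 - 21 = 12
  40 - 33 = 7
  51 - 40 = 11
  84 - 51 = 33


Delta encoded: [3, 10, 8, 12, 7, 11, 33]


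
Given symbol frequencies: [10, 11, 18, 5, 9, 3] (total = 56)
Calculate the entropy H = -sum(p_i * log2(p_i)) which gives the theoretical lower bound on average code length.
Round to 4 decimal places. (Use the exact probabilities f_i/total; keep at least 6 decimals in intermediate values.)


Per-symbol terms -p_i * log2(p_i) with p_i = f_i/56:
  p = 10/56 = 0.178571: log2(p) = -2.485427, -p*log2(p) = 0.443826
  p = 11/56 = 0.196429: log2(p) = -2.347923, -p*log2(p) = 0.461199
  p = 18/56 = 0.321429: log2(p) = -1.637430, -p*log2(p) = 0.526317
  p = 5/56 = 0.089286: log2(p) = -3.485427, -p*log2(p) = 0.311199
  p = 9/56 = 0.160714: log2(p) = -2.637430, -p*log2(p) = 0.423873
  p = 3/56 = 0.053571: log2(p) = -4.222392, -p*log2(p) = 0.226200
H = 0.443826 + 0.461199 + 0.526317 + 0.311199 + 0.423873 + 0.226200 = 2.392614

H = 2.3926 bits/symbol


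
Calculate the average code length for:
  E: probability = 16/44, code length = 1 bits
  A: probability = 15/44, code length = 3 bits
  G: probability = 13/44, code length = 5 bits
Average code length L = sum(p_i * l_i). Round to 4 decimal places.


Weighted contributions p_i * l_i:
  E: (16/44) * 1 = 16/44
  A: (15/44) * 3 = 45/44
  G: (13/44) * 5 = 65/44
Sum = (16 + 45 + 65)/44 = 126/44

L = 126/44 = 2.8636 bits/symbol


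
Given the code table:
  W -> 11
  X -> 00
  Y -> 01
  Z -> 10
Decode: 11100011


Decoding:
11 -> W
10 -> Z
00 -> X
11 -> W


Result: WZXW


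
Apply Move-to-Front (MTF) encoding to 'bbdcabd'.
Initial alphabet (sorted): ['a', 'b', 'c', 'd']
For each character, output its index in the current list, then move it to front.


MTF encoding:
'b': index 1 in ['a', 'b', 'c', 'd'] -> ['b', 'a', 'c', 'd']
'b': index 0 in ['b', 'a', 'c', 'd'] -> ['b', 'a', 'c', 'd']
'd': index 3 in ['b', 'a', 'c', 'd'] -> ['d', 'b', 'a', 'c']
'c': index 3 in ['d', 'b', 'a', 'c'] -> ['c', 'd', 'b', 'a']
'a': index 3 in ['c', 'd', 'b', 'a'] -> ['a', 'c', 'd', 'b']
'b': index 3 in ['a', 'c', 'd', 'b'] -> ['b', 'a', 'c', 'd']
'd': index 3 in ['b', 'a', 'c', 'd'] -> ['d', 'b', 'a', 'c']


Output: [1, 0, 3, 3, 3, 3, 3]


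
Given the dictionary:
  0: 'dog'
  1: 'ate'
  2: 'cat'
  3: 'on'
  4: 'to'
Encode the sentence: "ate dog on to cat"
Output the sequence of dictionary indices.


Look up each word in the dictionary:
  'ate' -> 1
  'dog' -> 0
  'on' -> 3
  'to' -> 4
  'cat' -> 2

Encoded: [1, 0, 3, 4, 2]


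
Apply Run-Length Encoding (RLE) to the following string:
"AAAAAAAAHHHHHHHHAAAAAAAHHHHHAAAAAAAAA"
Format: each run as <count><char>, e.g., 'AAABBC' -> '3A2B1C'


Scanning runs left to right:
  i=0: run of 'A' x 8 -> '8A'
  i=8: run of 'H' x 8 -> '8H'
  i=16: run of 'A' x 7 -> '7A'
  i=23: run of 'H' x 5 -> '5H'
  i=28: run of 'A' x 9 -> '9A'

RLE = 8A8H7A5H9A


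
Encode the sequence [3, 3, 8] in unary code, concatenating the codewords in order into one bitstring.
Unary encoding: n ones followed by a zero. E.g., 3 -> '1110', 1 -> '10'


Encode each number as n ones followed by a terminating 0:
  3 -> 1110 (4 bits)
  3 -> 1110 (4 bits)
  8 -> 111111110 (9 bits)
Total length = 4 + 4 + 9 = 17 bits.

Unary([3, 3, 8]) = 11101110111111110 (17 bits)


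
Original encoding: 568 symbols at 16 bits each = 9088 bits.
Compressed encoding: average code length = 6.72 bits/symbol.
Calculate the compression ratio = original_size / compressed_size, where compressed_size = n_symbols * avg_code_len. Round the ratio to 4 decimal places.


original_size = n_symbols * orig_bits = 568 * 16 = 9088 bits
compressed_size = n_symbols * avg_code_len = 568 * 6.72 = 3816.96 bits
ratio = original_size / compressed_size = 9088 / 3816.96 = 2.381

Compression ratio = 2.381


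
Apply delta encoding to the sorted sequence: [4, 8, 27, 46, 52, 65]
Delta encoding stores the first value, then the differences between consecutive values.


First value: 4
Deltas:
  8 - 4 = 4
  27 - 8 = 19
  46 - 27 = 19
  52 - 46 = 6
  65 - 52 = 13


Delta encoded: [4, 4, 19, 19, 6, 13]


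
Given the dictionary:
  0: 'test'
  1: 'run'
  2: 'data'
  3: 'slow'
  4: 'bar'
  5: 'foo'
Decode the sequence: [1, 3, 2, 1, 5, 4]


Look up each index in the dictionary:
  1 -> 'run'
  3 -> 'slow'
  2 -> 'data'
  1 -> 'run'
  5 -> 'foo'
  4 -> 'bar'

Decoded: "run slow data run foo bar"


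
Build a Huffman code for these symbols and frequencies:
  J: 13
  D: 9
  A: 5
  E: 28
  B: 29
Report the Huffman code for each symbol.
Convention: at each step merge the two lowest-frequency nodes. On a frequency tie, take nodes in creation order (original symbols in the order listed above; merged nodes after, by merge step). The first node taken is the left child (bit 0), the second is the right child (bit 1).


Huffman tree construction:
Step 1: Merge A(5) + D(9) = 14
Step 2: Merge J(13) + (A+D)(14) = 27
Step 3: Merge (J+(A+D))(27) + E(28) = 55
Step 4: Merge B(29) + ((J+(A+D))+E)(55) = 84
Read each symbol's code off the tree from the root (left child = 0, right child = 1).

Codes:
  J: 100 (length 3)
  D: 1011 (length 4)
  A: 1010 (length 4)
  E: 11 (length 2)
  B: 0 (length 1)
Average code length: 180/84 = 2.1429 bits/symbol


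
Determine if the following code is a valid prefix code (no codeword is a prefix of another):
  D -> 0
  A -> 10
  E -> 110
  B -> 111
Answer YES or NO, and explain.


Checking each pair (does one codeword prefix another?):
  D='0' vs A='10': no prefix
  D='0' vs E='110': no prefix
  D='0' vs B='111': no prefix
  A='10' vs D='0': no prefix
  A='10' vs E='110': no prefix
  A='10' vs B='111': no prefix
  E='110' vs D='0': no prefix
  E='110' vs A='10': no prefix
  E='110' vs B='111': no prefix
  B='111' vs D='0': no prefix
  B='111' vs A='10': no prefix
  B='111' vs E='110': no prefix
No violation found over all pairs.

YES -- this is a valid prefix code. No codeword is a prefix of any other codeword.


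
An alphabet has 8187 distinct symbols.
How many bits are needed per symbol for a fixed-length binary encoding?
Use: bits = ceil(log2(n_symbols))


log2(8187) = 12.9991
Bracket: 2^12 = 4096 < 8187 <= 2^13 = 8192
So ceil(log2(8187)) = 13

bits = ceil(log2(8187)) = ceil(12.9991) = 13 bits


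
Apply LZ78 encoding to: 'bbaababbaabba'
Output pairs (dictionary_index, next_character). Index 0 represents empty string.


LZ78 encoding steps:
Dictionary: {0: ''}
Step 1: w='' (idx 0), next='b' -> output (0, 'b'), add 'b' as idx 1
Step 2: w='b' (idx 1), next='a' -> output (1, 'a'), add 'ba' as idx 2
Step 3: w='' (idx 0), next='a' -> output (0, 'a'), add 'a' as idx 3
Step 4: w='ba' (idx 2), next='b' -> output (2, 'b'), add 'bab' as idx 4
Step 5: w='ba' (idx 2), next='a' -> output (2, 'a'), add 'baa' as idx 5
Step 6: w='b' (idx 1), next='b' -> output (1, 'b'), add 'bb' as idx 6
Step 7: w='a' (idx 3), end of input -> output (3, '')


Encoded: [(0, 'b'), (1, 'a'), (0, 'a'), (2, 'b'), (2, 'a'), (1, 'b'), (3, '')]


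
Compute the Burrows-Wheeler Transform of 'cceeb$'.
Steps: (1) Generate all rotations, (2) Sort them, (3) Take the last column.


Rotations (sorted):
  0: $cceeb -> last char: b
  1: b$ccee -> last char: e
  2: cceeb$ -> last char: $
  3: ceeb$c -> last char: c
  4: eb$cce -> last char: e
  5: eeb$cc -> last char: c


BWT = be$cec


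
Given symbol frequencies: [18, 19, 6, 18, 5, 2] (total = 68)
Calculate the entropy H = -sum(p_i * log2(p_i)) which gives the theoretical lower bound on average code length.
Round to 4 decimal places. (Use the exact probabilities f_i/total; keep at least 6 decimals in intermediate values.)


Per-symbol terms -p_i * log2(p_i) with p_i = f_i/68:
  p = 18/68 = 0.264706: log2(p) = -1.917538, -p*log2(p) = 0.507584
  p = 19/68 = 0.279412: log2(p) = -1.839535, -p*log2(p) = 0.513988
  p = 6/68 = 0.088235: log2(p) = -3.502500, -p*log2(p) = 0.309044
  p = 18/68 = 0.264706: log2(p) = -1.917538, -p*log2(p) = 0.507584
  p = 5/68 = 0.073529: log2(p) = -3.765535, -p*log2(p) = 0.276878
  p = 2/68 = 0.029412: log2(p) = -5.087463, -p*log2(p) = 0.149631
H = 0.507584 + 0.513988 + 0.309044 + 0.507584 + 0.276878 + 0.149631 = 2.264709

H = 2.2647 bits/symbol


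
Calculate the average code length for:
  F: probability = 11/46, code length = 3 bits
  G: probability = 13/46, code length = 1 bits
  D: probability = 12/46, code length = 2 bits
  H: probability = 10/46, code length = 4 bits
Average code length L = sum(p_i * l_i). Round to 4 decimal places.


Weighted contributions p_i * l_i:
  F: (11/46) * 3 = 33/46
  G: (13/46) * 1 = 13/46
  D: (12/46) * 2 = 24/46
  H: (10/46) * 4 = 40/46
Sum = (33 + 13 + 24 + 40)/46 = 110/46

L = 110/46 = 2.3913 bits/symbol


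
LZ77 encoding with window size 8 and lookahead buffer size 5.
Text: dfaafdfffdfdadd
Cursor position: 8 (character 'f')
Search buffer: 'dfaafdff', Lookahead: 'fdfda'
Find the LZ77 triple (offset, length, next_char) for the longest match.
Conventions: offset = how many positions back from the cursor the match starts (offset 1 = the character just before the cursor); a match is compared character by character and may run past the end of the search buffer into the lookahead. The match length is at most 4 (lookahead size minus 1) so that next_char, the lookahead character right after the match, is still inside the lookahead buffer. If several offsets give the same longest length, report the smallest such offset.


Try each offset into the search buffer:
  offset=1 (pos 7, char 'f'): match length 1
  offset=2 (pos 6, char 'f'): match length 1
  offset=3 (pos 5, char 'd'): match length 0
  offset=4 (pos 4, char 'f'): match length 3
  offset=5 (pos 3, char 'a'): match length 0
  offset=6 (pos 2, char 'a'): match length 0
  offset=7 (pos 1, char 'f'): match length 1
  offset=8 (pos 0, char 'd'): match length 0
Longest match has length 3 at offset 4.
next_char = character at position 8 + 3 = 11 -> 'd'

Best match: offset=4, length=3 (matching 'fdf' starting at position 4)
LZ77 triple: (4, 3, 'd')


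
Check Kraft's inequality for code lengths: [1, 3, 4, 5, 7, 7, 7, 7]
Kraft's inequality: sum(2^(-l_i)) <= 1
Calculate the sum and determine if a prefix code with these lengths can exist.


Sum = 2^(-1) + 2^(-3) + 2^(-4) + 2^(-5) + 2^(-7) + 2^(-7) + 2^(-7) + 2^(-7)
    = 0.5 + 0.125 + 0.0625 + 0.03125 + 0.0078125 + 0.0078125 + 0.0078125 + 0.0078125
    = 96/128 = 0.75
Since 0.75 <= 1, Kraft's inequality IS satisfied.
A prefix code with these lengths CAN exist.

Kraft sum = 0.75. Satisfied.


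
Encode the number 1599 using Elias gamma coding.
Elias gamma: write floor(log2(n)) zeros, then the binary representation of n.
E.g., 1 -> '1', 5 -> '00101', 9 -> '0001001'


num_bits = floor(log2(1599)) + 1 = 11
leading_zeros = num_bits - 1 = 10
binary(1599) = 11000111111

Elias gamma(1599) = '0000000000' + '11000111111' = 000000000011000111111 (21 bits)


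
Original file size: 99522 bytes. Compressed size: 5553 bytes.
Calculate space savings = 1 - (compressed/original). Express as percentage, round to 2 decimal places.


ratio = compressed/original = 5553/99522 = 0.055797
savings = 1 - ratio = 1 - 0.055797 = 0.944203
as a percentage: 0.944203 * 100 = 94.42%

Space savings = 1 - 5553/99522 = 94.42%


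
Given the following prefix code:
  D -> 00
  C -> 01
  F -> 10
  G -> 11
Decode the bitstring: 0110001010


Decoding step by step:
Bits 01 -> C
Bits 10 -> F
Bits 00 -> D
Bits 10 -> F
Bits 10 -> F


Decoded message: CFDFF


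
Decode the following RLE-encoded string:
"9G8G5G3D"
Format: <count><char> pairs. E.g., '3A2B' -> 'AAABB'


Expanding each <count><char> pair:
  9G -> 'GGGGGGGGG'
  8G -> 'GGGGGGGG'
  5G -> 'GGGGG'
  3D -> 'DDD'

Decoded = GGGGGGGGGGGGGGGGGGGGGGDDD


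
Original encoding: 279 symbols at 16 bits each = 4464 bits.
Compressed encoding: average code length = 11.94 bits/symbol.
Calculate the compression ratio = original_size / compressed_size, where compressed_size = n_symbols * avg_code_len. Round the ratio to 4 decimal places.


original_size = n_symbols * orig_bits = 279 * 16 = 4464 bits
compressed_size = n_symbols * avg_code_len = 279 * 11.94 = 3331.26 bits
ratio = original_size / compressed_size = 4464 / 3331.26 = 1.34

Compression ratio = 1.34


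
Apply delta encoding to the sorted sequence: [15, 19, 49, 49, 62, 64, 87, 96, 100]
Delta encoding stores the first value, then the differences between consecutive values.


First value: 15
Deltas:
  19 - 15 = 4
  49 - 19 = 30
  49 - 49 = 0
  62 - 49 = 13
  64 - 62 = 2
  87 - 64 = 23
  96 - 87 = 9
  100 - 96 = 4


Delta encoded: [15, 4, 30, 0, 13, 2, 23, 9, 4]


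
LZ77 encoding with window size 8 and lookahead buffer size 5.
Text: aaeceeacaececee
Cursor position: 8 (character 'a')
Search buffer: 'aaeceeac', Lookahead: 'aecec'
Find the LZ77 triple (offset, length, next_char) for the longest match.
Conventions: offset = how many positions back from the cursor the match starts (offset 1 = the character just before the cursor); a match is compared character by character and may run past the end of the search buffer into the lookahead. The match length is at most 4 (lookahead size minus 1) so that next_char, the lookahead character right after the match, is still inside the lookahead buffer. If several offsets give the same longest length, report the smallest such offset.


Try each offset into the search buffer:
  offset=1 (pos 7, char 'c'): match length 0
  offset=2 (pos 6, char 'a'): match length 1
  offset=3 (pos 5, char 'e'): match length 0
  offset=4 (pos 4, char 'e'): match length 0
  offset=5 (pos 3, char 'c'): match length 0
  offset=6 (pos 2, char 'e'): match length 0
  offset=7 (pos 1, char 'a'): match length 4
  offset=8 (pos 0, char 'a'): match length 1
Longest match has length 4 at offset 7.
next_char = character at position 8 + 4 = 12 -> 'c'

Best match: offset=7, length=4 (matching 'aece' starting at position 1)
LZ77 triple: (7, 4, 'c')


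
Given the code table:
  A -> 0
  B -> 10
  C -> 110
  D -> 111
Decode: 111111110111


Decoding:
111 -> D
111 -> D
110 -> C
111 -> D


Result: DDCD


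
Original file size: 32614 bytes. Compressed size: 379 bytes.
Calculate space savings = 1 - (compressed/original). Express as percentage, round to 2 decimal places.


ratio = compressed/original = 379/32614 = 0.011621
savings = 1 - ratio = 1 - 0.011621 = 0.988379
as a percentage: 0.988379 * 100 = 98.84%

Space savings = 1 - 379/32614 = 98.84%


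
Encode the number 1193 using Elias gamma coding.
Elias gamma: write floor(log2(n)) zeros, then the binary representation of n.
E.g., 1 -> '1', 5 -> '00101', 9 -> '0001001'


num_bits = floor(log2(1193)) + 1 = 11
leading_zeros = num_bits - 1 = 10
binary(1193) = 10010101001

Elias gamma(1193) = '0000000000' + '10010101001' = 000000000010010101001 (21 bits)


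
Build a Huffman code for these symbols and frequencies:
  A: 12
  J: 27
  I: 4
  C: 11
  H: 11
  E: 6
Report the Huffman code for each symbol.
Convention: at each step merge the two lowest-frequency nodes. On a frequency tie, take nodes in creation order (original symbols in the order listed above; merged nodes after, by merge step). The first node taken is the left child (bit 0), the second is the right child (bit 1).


Huffman tree construction:
Step 1: Merge I(4) + E(6) = 10
Step 2: Merge (I+E)(10) + C(11) = 21
Step 3: Merge H(11) + A(12) = 23
Step 4: Merge ((I+E)+C)(21) + (H+A)(23) = 44
Step 5: Merge J(27) + (((I+E)+C)+(H+A))(44) = 71
Read each symbol's code off the tree from the root (left child = 0, right child = 1).

Codes:
  A: 111 (length 3)
  J: 0 (length 1)
  I: 1000 (length 4)
  C: 101 (length 3)
  H: 110 (length 3)
  E: 1001 (length 4)
Average code length: 169/71 = 2.3803 bits/symbol


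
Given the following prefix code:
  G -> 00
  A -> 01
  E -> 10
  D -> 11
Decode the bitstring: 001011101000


Decoding step by step:
Bits 00 -> G
Bits 10 -> E
Bits 11 -> D
Bits 10 -> E
Bits 10 -> E
Bits 00 -> G


Decoded message: GEDEEG


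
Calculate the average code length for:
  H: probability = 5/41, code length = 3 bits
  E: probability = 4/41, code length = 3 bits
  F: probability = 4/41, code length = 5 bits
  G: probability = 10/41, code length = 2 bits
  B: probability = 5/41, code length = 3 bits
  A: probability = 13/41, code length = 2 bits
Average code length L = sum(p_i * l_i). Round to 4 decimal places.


Weighted contributions p_i * l_i:
  H: (5/41) * 3 = 15/41
  E: (4/41) * 3 = 12/41
  F: (4/41) * 5 = 20/41
  G: (10/41) * 2 = 20/41
  B: (5/41) * 3 = 15/41
  A: (13/41) * 2 = 26/41
Sum = (15 + 12 + 20 + 20 + 15 + 26)/41 = 108/41

L = 108/41 = 2.6341 bits/symbol


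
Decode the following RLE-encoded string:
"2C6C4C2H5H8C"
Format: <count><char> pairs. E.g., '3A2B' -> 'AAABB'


Expanding each <count><char> pair:
  2C -> 'CC'
  6C -> 'CCCCCC'
  4C -> 'CCCC'
  2H -> 'HH'
  5H -> 'HHHHH'
  8C -> 'CCCCCCCC'

Decoded = CCCCCCCCCCCCHHHHHHHCCCCCCCC


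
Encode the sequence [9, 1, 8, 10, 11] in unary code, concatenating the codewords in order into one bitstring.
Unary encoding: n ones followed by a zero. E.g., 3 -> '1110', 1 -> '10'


Encode each number as n ones followed by a terminating 0:
  9 -> 1111111110 (10 bits)
  1 -> 10 (2 bits)
  8 -> 111111110 (9 bits)
  10 -> 11111111110 (11 bits)
  11 -> 111111111110 (12 bits)
Total length = 10 + 2 + 9 + 11 + 12 = 44 bits.

Unary([9, 1, 8, 10, 11]) = 11111111101011111111011111111110111111111110 (44 bits)


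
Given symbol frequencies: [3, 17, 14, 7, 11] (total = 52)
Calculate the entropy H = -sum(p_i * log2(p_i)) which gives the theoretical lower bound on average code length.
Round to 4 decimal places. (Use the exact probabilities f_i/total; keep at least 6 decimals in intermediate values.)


Per-symbol terms -p_i * log2(p_i) with p_i = f_i/52:
  p = 3/52 = 0.057692: log2(p) = -4.115477, -p*log2(p) = 0.237431
  p = 17/52 = 0.326923: log2(p) = -1.612977, -p*log2(p) = 0.527319
  p = 14/52 = 0.269231: log2(p) = -1.893085, -p*log2(p) = 0.509677
  p = 7/52 = 0.134615: log2(p) = -2.893085, -p*log2(p) = 0.389454
  p = 11/52 = 0.211538: log2(p) = -2.241008, -p*log2(p) = 0.474059
H = 0.237431 + 0.527319 + 0.509677 + 0.389454 + 0.474059 = 2.137940

H = 2.1379 bits/symbol


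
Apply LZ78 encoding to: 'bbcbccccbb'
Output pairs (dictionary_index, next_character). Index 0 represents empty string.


LZ78 encoding steps:
Dictionary: {0: ''}
Step 1: w='' (idx 0), next='b' -> output (0, 'b'), add 'b' as idx 1
Step 2: w='b' (idx 1), next='c' -> output (1, 'c'), add 'bc' as idx 2
Step 3: w='bc' (idx 2), next='c' -> output (2, 'c'), add 'bcc' as idx 3
Step 4: w='' (idx 0), next='c' -> output (0, 'c'), add 'c' as idx 4
Step 5: w='c' (idx 4), next='b' -> output (4, 'b'), add 'cb' as idx 5
Step 6: w='b' (idx 1), end of input -> output (1, '')


Encoded: [(0, 'b'), (1, 'c'), (2, 'c'), (0, 'c'), (4, 'b'), (1, '')]


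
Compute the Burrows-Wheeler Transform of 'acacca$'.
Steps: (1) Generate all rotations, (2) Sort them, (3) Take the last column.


Rotations (sorted):
  0: $acacca -> last char: a
  1: a$acacc -> last char: c
  2: acacca$ -> last char: $
  3: acca$ac -> last char: c
  4: ca$acac -> last char: c
  5: cacca$a -> last char: a
  6: cca$aca -> last char: a


BWT = ac$ccaa


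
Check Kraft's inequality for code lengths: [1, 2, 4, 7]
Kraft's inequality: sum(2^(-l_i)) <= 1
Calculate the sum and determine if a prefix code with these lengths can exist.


Sum = 2^(-1) + 2^(-2) + 2^(-4) + 2^(-7)
    = 0.5 + 0.25 + 0.0625 + 0.0078125
    = 105/128 = 0.8203125
Since 0.8203125 <= 1, Kraft's inequality IS satisfied.
A prefix code with these lengths CAN exist.

Kraft sum = 0.8203125. Satisfied.


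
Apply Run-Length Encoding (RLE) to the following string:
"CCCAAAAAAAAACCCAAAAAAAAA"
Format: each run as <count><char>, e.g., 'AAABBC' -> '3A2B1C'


Scanning runs left to right:
  i=0: run of 'C' x 3 -> '3C'
  i=3: run of 'A' x 9 -> '9A'
  i=12: run of 'C' x 3 -> '3C'
  i=15: run of 'A' x 9 -> '9A'

RLE = 3C9A3C9A


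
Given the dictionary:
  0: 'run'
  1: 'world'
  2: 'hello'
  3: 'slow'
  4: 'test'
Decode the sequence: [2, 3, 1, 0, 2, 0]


Look up each index in the dictionary:
  2 -> 'hello'
  3 -> 'slow'
  1 -> 'world'
  0 -> 'run'
  2 -> 'hello'
  0 -> 'run'

Decoded: "hello slow world run hello run"


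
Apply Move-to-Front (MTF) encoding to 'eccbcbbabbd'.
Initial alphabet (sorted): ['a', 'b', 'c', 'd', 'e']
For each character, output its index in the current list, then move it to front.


MTF encoding:
'e': index 4 in ['a', 'b', 'c', 'd', 'e'] -> ['e', 'a', 'b', 'c', 'd']
'c': index 3 in ['e', 'a', 'b', 'c', 'd'] -> ['c', 'e', 'a', 'b', 'd']
'c': index 0 in ['c', 'e', 'a', 'b', 'd'] -> ['c', 'e', 'a', 'b', 'd']
'b': index 3 in ['c', 'e', 'a', 'b', 'd'] -> ['b', 'c', 'e', 'a', 'd']
'c': index 1 in ['b', 'c', 'e', 'a', 'd'] -> ['c', 'b', 'e', 'a', 'd']
'b': index 1 in ['c', 'b', 'e', 'a', 'd'] -> ['b', 'c', 'e', 'a', 'd']
'b': index 0 in ['b', 'c', 'e', 'a', 'd'] -> ['b', 'c', 'e', 'a', 'd']
'a': index 3 in ['b', 'c', 'e', 'a', 'd'] -> ['a', 'b', 'c', 'e', 'd']
'b': index 1 in ['a', 'b', 'c', 'e', 'd'] -> ['b', 'a', 'c', 'e', 'd']
'b': index 0 in ['b', 'a', 'c', 'e', 'd'] -> ['b', 'a', 'c', 'e', 'd']
'd': index 4 in ['b', 'a', 'c', 'e', 'd'] -> ['d', 'b', 'a', 'c', 'e']


Output: [4, 3, 0, 3, 1, 1, 0, 3, 1, 0, 4]


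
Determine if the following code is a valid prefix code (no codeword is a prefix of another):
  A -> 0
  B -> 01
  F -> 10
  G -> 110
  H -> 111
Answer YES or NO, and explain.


Checking each pair (does one codeword prefix another?):
  A='0' vs B='01': prefix -- VIOLATION

NO -- this is NOT a valid prefix code. A (0) is a prefix of B (01).


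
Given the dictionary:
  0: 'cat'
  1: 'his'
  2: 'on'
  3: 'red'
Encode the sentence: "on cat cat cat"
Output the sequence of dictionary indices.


Look up each word in the dictionary:
  'on' -> 2
  'cat' -> 0
  'cat' -> 0
  'cat' -> 0

Encoded: [2, 0, 0, 0]


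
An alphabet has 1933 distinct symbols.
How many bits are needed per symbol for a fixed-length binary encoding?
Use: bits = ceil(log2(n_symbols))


log2(1933) = 10.9166
Bracket: 2^10 = 1024 < 1933 <= 2^11 = 2048
So ceil(log2(1933)) = 11

bits = ceil(log2(1933)) = ceil(10.9166) = 11 bits


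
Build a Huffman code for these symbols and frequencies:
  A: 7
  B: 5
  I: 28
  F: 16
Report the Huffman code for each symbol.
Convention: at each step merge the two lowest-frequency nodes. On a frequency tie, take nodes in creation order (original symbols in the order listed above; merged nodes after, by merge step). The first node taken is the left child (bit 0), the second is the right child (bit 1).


Huffman tree construction:
Step 1: Merge B(5) + A(7) = 12
Step 2: Merge (B+A)(12) + F(16) = 28
Step 3: Merge I(28) + ((B+A)+F)(28) = 56
Read each symbol's code off the tree from the root (left child = 0, right child = 1).

Codes:
  A: 101 (length 3)
  B: 100 (length 3)
  I: 0 (length 1)
  F: 11 (length 2)
Average code length: 96/56 = 1.7143 bits/symbol


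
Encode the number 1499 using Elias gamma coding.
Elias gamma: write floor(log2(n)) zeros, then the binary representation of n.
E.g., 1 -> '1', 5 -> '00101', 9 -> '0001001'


num_bits = floor(log2(1499)) + 1 = 11
leading_zeros = num_bits - 1 = 10
binary(1499) = 10111011011

Elias gamma(1499) = '0000000000' + '10111011011' = 000000000010111011011 (21 bits)


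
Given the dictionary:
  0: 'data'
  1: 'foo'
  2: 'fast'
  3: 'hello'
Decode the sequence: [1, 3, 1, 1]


Look up each index in the dictionary:
  1 -> 'foo'
  3 -> 'hello'
  1 -> 'foo'
  1 -> 'foo'

Decoded: "foo hello foo foo"


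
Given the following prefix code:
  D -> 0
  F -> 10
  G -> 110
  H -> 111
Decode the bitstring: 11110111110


Decoding step by step:
Bits 111 -> H
Bits 10 -> F
Bits 111 -> H
Bits 110 -> G


Decoded message: HFHG


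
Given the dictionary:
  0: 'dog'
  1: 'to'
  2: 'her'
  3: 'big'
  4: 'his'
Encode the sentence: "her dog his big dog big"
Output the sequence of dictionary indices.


Look up each word in the dictionary:
  'her' -> 2
  'dog' -> 0
  'his' -> 4
  'big' -> 3
  'dog' -> 0
  'big' -> 3

Encoded: [2, 0, 4, 3, 0, 3]


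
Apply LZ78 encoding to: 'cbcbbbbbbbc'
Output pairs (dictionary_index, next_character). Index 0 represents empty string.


LZ78 encoding steps:
Dictionary: {0: ''}
Step 1: w='' (idx 0), next='c' -> output (0, 'c'), add 'c' as idx 1
Step 2: w='' (idx 0), next='b' -> output (0, 'b'), add 'b' as idx 2
Step 3: w='c' (idx 1), next='b' -> output (1, 'b'), add 'cb' as idx 3
Step 4: w='b' (idx 2), next='b' -> output (2, 'b'), add 'bb' as idx 4
Step 5: w='bb' (idx 4), next='b' -> output (4, 'b'), add 'bbb' as idx 5
Step 6: w='b' (idx 2), next='c' -> output (2, 'c'), add 'bc' as idx 6


Encoded: [(0, 'c'), (0, 'b'), (1, 'b'), (2, 'b'), (4, 'b'), (2, 'c')]


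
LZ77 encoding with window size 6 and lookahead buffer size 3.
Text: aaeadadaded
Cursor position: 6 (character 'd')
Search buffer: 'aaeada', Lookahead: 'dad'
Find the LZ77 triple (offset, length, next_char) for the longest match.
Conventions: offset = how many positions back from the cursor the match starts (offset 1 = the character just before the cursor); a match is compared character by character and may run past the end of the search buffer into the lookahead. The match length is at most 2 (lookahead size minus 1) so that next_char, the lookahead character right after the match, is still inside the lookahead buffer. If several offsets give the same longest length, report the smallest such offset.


Try each offset into the search buffer:
  offset=1 (pos 5, char 'a'): match length 0
  offset=2 (pos 4, char 'd'): match length 2
  offset=3 (pos 3, char 'a'): match length 0
  offset=4 (pos 2, char 'e'): match length 0
  offset=5 (pos 1, char 'a'): match length 0
  offset=6 (pos 0, char 'a'): match length 0
Longest match has length 2 at offset 2.
next_char = character at position 6 + 2 = 8 -> 'd'

Best match: offset=2, length=2 (matching 'da' starting at position 4)
LZ77 triple: (2, 2, 'd')


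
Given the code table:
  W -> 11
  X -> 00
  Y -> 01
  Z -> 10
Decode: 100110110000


Decoding:
10 -> Z
01 -> Y
10 -> Z
11 -> W
00 -> X
00 -> X


Result: ZYZWXX


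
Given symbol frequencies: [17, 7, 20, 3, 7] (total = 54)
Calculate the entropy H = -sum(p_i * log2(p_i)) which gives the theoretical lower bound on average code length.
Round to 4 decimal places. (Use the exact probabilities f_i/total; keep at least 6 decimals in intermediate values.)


Per-symbol terms -p_i * log2(p_i) with p_i = f_i/54:
  p = 17/54 = 0.314815: log2(p) = -1.667425, -p*log2(p) = 0.524930
  p = 7/54 = 0.129630: log2(p) = -2.947533, -p*log2(p) = 0.382088
  p = 20/54 = 0.370370: log2(p) = -1.432959, -p*log2(p) = 0.530726
  p = 3/54 = 0.055556: log2(p) = -4.169925, -p*log2(p) = 0.231663
  p = 7/54 = 0.129630: log2(p) = -2.947533, -p*log2(p) = 0.382088
H = 0.524930 + 0.382088 + 0.530726 + 0.231663 + 0.382088 = 2.051495

H = 2.0515 bits/symbol


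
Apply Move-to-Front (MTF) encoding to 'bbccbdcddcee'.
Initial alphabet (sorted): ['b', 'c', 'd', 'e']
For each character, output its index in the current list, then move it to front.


MTF encoding:
'b': index 0 in ['b', 'c', 'd', 'e'] -> ['b', 'c', 'd', 'e']
'b': index 0 in ['b', 'c', 'd', 'e'] -> ['b', 'c', 'd', 'e']
'c': index 1 in ['b', 'c', 'd', 'e'] -> ['c', 'b', 'd', 'e']
'c': index 0 in ['c', 'b', 'd', 'e'] -> ['c', 'b', 'd', 'e']
'b': index 1 in ['c', 'b', 'd', 'e'] -> ['b', 'c', 'd', 'e']
'd': index 2 in ['b', 'c', 'd', 'e'] -> ['d', 'b', 'c', 'e']
'c': index 2 in ['d', 'b', 'c', 'e'] -> ['c', 'd', 'b', 'e']
'd': index 1 in ['c', 'd', 'b', 'e'] -> ['d', 'c', 'b', 'e']
'd': index 0 in ['d', 'c', 'b', 'e'] -> ['d', 'c', 'b', 'e']
'c': index 1 in ['d', 'c', 'b', 'e'] -> ['c', 'd', 'b', 'e']
'e': index 3 in ['c', 'd', 'b', 'e'] -> ['e', 'c', 'd', 'b']
'e': index 0 in ['e', 'c', 'd', 'b'] -> ['e', 'c', 'd', 'b']


Output: [0, 0, 1, 0, 1, 2, 2, 1, 0, 1, 3, 0]


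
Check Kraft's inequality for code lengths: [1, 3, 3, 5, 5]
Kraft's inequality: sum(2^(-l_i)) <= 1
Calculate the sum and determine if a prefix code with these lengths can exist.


Sum = 2^(-1) + 2^(-3) + 2^(-3) + 2^(-5) + 2^(-5)
    = 0.5 + 0.125 + 0.125 + 0.03125 + 0.03125
    = 26/32 = 0.8125
Since 0.8125 <= 1, Kraft's inequality IS satisfied.
A prefix code with these lengths CAN exist.

Kraft sum = 0.8125. Satisfied.


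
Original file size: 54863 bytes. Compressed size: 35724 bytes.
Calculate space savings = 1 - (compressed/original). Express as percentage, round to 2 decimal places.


ratio = compressed/original = 35724/54863 = 0.651149
savings = 1 - ratio = 1 - 0.651149 = 0.348851
as a percentage: 0.348851 * 100 = 34.89%

Space savings = 1 - 35724/54863 = 34.89%


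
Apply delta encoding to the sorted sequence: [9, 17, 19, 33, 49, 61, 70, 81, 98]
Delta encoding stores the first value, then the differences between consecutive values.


First value: 9
Deltas:
  17 - 9 = 8
  19 - 17 = 2
  33 - 19 = 14
  49 - 33 = 16
  61 - 49 = 12
  70 - 61 = 9
  81 - 70 = 11
  98 - 81 = 17


Delta encoded: [9, 8, 2, 14, 16, 12, 9, 11, 17]


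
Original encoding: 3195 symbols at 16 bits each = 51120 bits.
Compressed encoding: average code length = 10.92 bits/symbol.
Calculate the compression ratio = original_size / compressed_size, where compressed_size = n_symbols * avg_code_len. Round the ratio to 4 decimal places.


original_size = n_symbols * orig_bits = 3195 * 16 = 51120 bits
compressed_size = n_symbols * avg_code_len = 3195 * 10.92 = 34889.4 bits
ratio = original_size / compressed_size = 51120 / 34889.4 = 1.4652

Compression ratio = 1.4652


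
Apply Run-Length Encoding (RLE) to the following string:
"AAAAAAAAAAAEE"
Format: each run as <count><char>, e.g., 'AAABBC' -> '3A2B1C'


Scanning runs left to right:
  i=0: run of 'A' x 11 -> '11A'
  i=11: run of 'E' x 2 -> '2E'

RLE = 11A2E


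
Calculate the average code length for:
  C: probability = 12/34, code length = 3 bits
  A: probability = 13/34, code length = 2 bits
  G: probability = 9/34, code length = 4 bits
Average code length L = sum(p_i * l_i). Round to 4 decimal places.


Weighted contributions p_i * l_i:
  C: (12/34) * 3 = 36/34
  A: (13/34) * 2 = 26/34
  G: (9/34) * 4 = 36/34
Sum = (36 + 26 + 36)/34 = 98/34

L = 98/34 = 2.8824 bits/symbol


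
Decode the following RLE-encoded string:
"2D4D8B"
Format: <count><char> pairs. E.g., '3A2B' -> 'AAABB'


Expanding each <count><char> pair:
  2D -> 'DD'
  4D -> 'DDDD'
  8B -> 'BBBBBBBB'

Decoded = DDDDDDBBBBBBBB


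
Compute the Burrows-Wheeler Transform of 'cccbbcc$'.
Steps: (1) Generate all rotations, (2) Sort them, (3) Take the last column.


Rotations (sorted):
  0: $cccbbcc -> last char: c
  1: bbcc$ccc -> last char: c
  2: bcc$cccb -> last char: b
  3: c$cccbbc -> last char: c
  4: cbbcc$cc -> last char: c
  5: cc$cccbb -> last char: b
  6: ccbbcc$c -> last char: c
  7: cccbbcc$ -> last char: $


BWT = ccbccbc$


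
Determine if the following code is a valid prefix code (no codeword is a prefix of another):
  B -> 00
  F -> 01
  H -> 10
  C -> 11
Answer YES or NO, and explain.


Checking each pair (does one codeword prefix another?):
  B='00' vs F='01': no prefix
  B='00' vs H='10': no prefix
  B='00' vs C='11': no prefix
  F='01' vs B='00': no prefix
  F='01' vs H='10': no prefix
  F='01' vs C='11': no prefix
  H='10' vs B='00': no prefix
  H='10' vs F='01': no prefix
  H='10' vs C='11': no prefix
  C='11' vs B='00': no prefix
  C='11' vs F='01': no prefix
  C='11' vs H='10': no prefix
No violation found over all pairs.

YES -- this is a valid prefix code. No codeword is a prefix of any other codeword.


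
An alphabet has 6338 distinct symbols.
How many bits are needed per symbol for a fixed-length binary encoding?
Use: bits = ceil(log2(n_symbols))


log2(6338) = 12.6298
Bracket: 2^12 = 4096 < 6338 <= 2^13 = 8192
So ceil(log2(6338)) = 13

bits = ceil(log2(6338)) = ceil(12.6298) = 13 bits


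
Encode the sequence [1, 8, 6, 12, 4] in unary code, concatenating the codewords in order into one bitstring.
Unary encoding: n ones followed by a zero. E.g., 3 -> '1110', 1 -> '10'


Encode each number as n ones followed by a terminating 0:
  1 -> 10 (2 bits)
  8 -> 111111110 (9 bits)
  6 -> 1111110 (7 bits)
  12 -> 1111111111110 (13 bits)
  4 -> 11110 (5 bits)
Total length = 2 + 9 + 7 + 13 + 5 = 36 bits.

Unary([1, 8, 6, 12, 4]) = 101111111101111110111111111111011110 (36 bits)
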